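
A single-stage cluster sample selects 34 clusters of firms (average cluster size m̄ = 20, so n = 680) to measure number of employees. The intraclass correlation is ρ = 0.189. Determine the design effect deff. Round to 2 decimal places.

deff = 1 + (20 − 1)·0.189 = 1 + 3.591 = 4.591.

4.59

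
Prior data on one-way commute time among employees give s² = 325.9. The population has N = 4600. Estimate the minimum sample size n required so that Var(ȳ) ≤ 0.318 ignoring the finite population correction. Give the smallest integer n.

1025

Without fpc, n₀ = s²/D = 325.9/0.318 = 1024.8428.
Rounding up, n = 1025.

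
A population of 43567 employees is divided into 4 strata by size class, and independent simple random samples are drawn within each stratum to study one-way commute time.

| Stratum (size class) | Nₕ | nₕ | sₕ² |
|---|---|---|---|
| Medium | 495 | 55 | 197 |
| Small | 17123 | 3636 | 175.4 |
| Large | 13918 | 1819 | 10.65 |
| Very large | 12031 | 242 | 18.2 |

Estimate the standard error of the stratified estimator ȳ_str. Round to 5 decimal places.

Var(ȳ_str) = Σₕ Wₕ²(1 − fₕ)sₕ²/nₕ with Wₕ = Nₕ/N, N = 43567.
Medium: Wₕ = 0.01136181; term = 0.01136181²·(1 − 0.11111111)·197/55 = 4.1100405 × 10^-4.
Small: Wₕ = 0.39302683; term = 0.39302683²·(1 − 0.21234597)·175.4/3636 = 0.0058692907.
Large: Wₕ = 0.31946198; term = 0.31946198²·(1 − 0.13069407)·10.65/1819 = 5.1943105 × 10^-4.
Very large: Wₕ = 0.27614938; term = 0.27614938²·(1 − 0.02011470)·18.2/242 = 0.0056197812.
Sum = 0.012419507.
SE = √(0.012419507) = 0.11144.

0.11144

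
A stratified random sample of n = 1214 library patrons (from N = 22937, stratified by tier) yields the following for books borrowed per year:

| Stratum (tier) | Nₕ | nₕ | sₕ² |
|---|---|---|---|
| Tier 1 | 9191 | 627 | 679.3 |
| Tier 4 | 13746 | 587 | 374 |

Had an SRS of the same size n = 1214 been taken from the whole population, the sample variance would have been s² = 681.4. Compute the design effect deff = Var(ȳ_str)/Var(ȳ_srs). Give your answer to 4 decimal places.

Var(ȳ_str) = Σ Wₕ²(1−fₕ)sₕ²/nₕ with Wₕ = Nₕ/22937:
  Tier 1: (9191/22937)²·(1−627/9191)·679.3/627 = 0.16209151
  Tier 4: (13746/22937)²·(1−587/13746)·374/587 = 0.21905819
  → Var(ȳ_str) = 0.3811497.
Var(ȳ_srs) = (1 − 1214/22937)·681.4/1214 = 0.53157755.
deff = 0.3811497 / 0.53157755 = 0.7170.

0.7170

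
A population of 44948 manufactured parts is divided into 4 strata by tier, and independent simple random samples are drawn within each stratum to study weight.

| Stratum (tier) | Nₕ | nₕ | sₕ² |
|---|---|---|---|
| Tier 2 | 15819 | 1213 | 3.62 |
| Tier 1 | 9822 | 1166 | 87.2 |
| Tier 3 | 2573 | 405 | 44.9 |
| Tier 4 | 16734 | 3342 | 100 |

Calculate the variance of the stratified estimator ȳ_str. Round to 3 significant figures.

0.00711

Var(ȳ_str) = Σₕ Wₕ²(1 − fₕ)sₕ²/nₕ with Wₕ = Nₕ/N, N = 44948.
Tier 2: Wₕ = 0.35194002; term = 0.35194002²·(1 − 0.07667994)·3.62/1213 = 3.4130083 × 10^-4.
Tier 1: Wₕ = 0.21851918; term = 0.21851918²·(1 − 0.11871309)·87.2/1166 = 0.0031471277.
Tier 3: Wₕ = 0.05724393; term = 0.05724393²·(1 − 0.15740381)·44.9/405 = 3.0610445 × 10^-4.
Tier 4: Wₕ = 0.37229688; term = 0.37229688²·(1 − 0.19971316)·100/3342 = 0.0033190823.
Sum = 0.0071136153.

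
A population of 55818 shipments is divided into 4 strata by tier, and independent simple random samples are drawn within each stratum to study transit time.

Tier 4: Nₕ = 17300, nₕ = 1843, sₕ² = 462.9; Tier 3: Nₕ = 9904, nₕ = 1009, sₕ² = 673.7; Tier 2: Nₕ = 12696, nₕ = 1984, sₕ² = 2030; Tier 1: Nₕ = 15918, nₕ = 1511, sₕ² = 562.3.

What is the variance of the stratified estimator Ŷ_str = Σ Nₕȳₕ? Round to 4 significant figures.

3.505 × 10^8

Var(Ŷ_str) = Σₕ Nₕ²(1 − fₕ)sₕ²/nₕ.
Tier 4: 17300²·(1 − 1843/17300)·462.9/1843 = 6.7163475 × 10^7.
Tier 3: 9904²·(1 − 1009/9904)·673.7/1009 = 5.8820941 × 10^7.
Tier 2: 12696²·(1 − 1984/12696)·2030/1984 = 1.3915277 × 10^8.
Tier 1: 15918²·(1 − 1511/15918)·562.3/1511 = 8.5342562 × 10^7.
Sum = 3.5047975 × 10^8.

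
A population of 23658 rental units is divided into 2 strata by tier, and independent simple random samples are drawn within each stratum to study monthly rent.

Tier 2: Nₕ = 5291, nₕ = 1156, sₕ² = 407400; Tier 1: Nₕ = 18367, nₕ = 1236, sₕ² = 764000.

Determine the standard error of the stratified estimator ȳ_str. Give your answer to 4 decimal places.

19.0069

Var(ȳ_str) = Σₕ Wₕ²(1 − fₕ)sₕ²/nₕ with Wₕ = Nₕ/N, N = 23658.
Tier 2: Wₕ = 0.22364528; term = 0.22364528²·(1 − 0.21848422)·407400/1156 = 13.775914.
Tier 1: Wₕ = 0.77635472; term = 0.77635472²·(1 − 0.06729460)·764000/1236 = 347.48797.
Sum = 361.26388.
SE = √(361.26388) = 19.0069.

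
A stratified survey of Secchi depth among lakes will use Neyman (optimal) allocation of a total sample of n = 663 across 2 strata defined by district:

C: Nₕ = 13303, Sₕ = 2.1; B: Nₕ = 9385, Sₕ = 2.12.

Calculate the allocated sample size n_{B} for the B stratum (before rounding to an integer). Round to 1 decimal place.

275.8

Neyman allocation: nₕ = n·NₕSₕ / Σⱼ NⱼSⱼ.
Σ NⱼSⱼ = 13303·2.1 + 9385·2.12 = 47832.5.
n_{B} = 663·9385·2.12 / 47832.5 = 275.8.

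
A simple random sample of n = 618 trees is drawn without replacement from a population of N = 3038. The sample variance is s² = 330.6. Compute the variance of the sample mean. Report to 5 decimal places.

0.42613

Under SRS without replacement, Var(ȳ) = (1 − f)·s²/n with f = n/N = 618/3038 = 0.20342330.
Var(ȳ) = (1 − 0.20342330)·330.6/618 = 0.79657670·0.53495146 = 0.42612986.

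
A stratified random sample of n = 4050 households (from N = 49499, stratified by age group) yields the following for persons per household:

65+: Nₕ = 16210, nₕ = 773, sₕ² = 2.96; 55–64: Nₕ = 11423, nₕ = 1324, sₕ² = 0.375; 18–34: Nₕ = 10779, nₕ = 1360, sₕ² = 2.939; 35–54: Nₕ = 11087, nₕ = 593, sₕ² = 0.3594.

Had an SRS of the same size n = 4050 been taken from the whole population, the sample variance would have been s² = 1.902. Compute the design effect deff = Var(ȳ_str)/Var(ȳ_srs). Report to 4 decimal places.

1.2123

Var(ȳ_str) = Σ Wₕ²(1−fₕ)sₕ²/nₕ with Wₕ = Nₕ/49499:
  65+: (16210/49499)²·(1−773/16210)·2.96/773 = 3.9107971 × 10^-4
  55–64: (11423/49499)²·(1−1324/11423)·0.375/1324 = 1.333549 × 10^-5
  18–34: (10779/49499)²·(1−1360/10779)·2.939/1360 = 8.9547011 × 10^-5
  35–54: (11087/49499)²·(1−593/11087)·0.3594/593 = 2.8779659 × 10^-5
  → Var(ȳ_str) = 5.2274187 × 10^-4.
Var(ȳ_srs) = (1 − 4050/49499)·1.902/4050 = 4.3120461 × 10^-4.
deff = (5.2274187 × 10^-4) / (4.3120461 × 10^-4) = 1.2123.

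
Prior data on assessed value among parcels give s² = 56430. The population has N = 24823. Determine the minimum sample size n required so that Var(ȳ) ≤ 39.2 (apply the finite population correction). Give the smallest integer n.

Without fpc, n₀ = s²/D = 56430/39.2 = 1439.5408.
With fpc, (1 − n/N)·s²/n ≤ D requires n ≥ n₀/(1 + n₀/N) = 1439.5408/(1 + 1439.5408/24823) = 1360.6346.
Rounding up, n = 1361.

1361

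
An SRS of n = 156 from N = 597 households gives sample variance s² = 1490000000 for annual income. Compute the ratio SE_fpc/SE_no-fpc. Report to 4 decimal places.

f = n/N = 156/597 = 0.26130653.
SE_no-fpc = √(s²/n) = 3090.5149; SE_fpc = √((1−f)s²/n) = 2656.2134.
Ratio = √(1−f) = 0.85947278.

0.8595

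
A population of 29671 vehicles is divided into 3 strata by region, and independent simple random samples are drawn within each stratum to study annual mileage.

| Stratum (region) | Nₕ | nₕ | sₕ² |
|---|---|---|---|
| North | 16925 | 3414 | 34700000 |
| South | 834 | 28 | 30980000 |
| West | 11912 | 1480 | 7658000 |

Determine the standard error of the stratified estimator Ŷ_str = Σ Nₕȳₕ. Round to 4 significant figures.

Var(Ŷ_str) = Σₕ Nₕ²(1 − fₕ)sₕ²/nₕ.
North: 16925²·(1 − 3414/16925)·34700000/3414 = 2.3242462 × 10^12.
South: 834²·(1 − 28/834)·30980000/28 = 7.4374571 × 10^11.
West: 11912²·(1 − 1480/11912)·7658000/1480 = 6.429925 × 10^11.
Sum = 3.7109844 × 10^12.
SE = √(3.7109844 × 10^12) = 1.926 × 10^6.

1.926 × 10^6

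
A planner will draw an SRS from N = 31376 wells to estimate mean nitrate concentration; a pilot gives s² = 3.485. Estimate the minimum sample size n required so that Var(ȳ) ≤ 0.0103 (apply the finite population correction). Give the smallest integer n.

335

Without fpc, n₀ = s²/D = 3.485/0.0103 = 338.3495.
With fpc, (1 − n/N)·s²/n ≤ D requires n ≥ n₀/(1 + n₀/N) = 338.3495/(1 + 338.3495/31376) = 334.7398.
Rounding up, n = 335.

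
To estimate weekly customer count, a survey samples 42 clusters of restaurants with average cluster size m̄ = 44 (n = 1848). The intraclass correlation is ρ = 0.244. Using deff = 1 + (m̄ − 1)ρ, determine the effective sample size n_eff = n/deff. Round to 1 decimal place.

160.8

deff = 1 + (44 − 1)·0.244 = 1 + 10.492 = 11.492.
n_eff = 1848 / 11.492 = 160.8.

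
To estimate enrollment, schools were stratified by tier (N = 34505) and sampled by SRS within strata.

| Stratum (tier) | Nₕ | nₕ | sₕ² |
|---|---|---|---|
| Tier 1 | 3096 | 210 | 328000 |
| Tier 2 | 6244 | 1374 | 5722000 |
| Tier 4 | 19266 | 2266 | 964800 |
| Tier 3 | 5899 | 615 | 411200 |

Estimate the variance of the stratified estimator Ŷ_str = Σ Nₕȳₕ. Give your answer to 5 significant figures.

Var(Ŷ_str) = Σₕ Nₕ²(1 − fₕ)sₕ²/nₕ.
Tier 1: 3096²·(1 − 210/3096)·328000/210 = 1.3955707 × 10^10.
Tier 2: 6244²·(1 − 1374/6244)·5722000/1374 = 1.2663477 × 10^11.
Tier 4: 19266²·(1 − 2266/19266)·964800/2266 = 1.3944979 × 10^11.
Tier 3: 5899²·(1 − 615/5899)·411200/615 = 2.0841031 × 10^10.
Sum = 3.008813 × 10^11.

3.0088 × 10^11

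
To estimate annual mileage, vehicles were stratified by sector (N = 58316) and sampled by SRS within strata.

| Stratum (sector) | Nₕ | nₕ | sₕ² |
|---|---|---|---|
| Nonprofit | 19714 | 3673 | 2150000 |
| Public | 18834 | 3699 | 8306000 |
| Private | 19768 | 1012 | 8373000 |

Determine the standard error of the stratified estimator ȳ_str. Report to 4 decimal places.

Var(ȳ_str) = Σₕ Wₕ²(1 − fₕ)sₕ²/nₕ with Wₕ = Nₕ/N, N = 58316.
Nonprofit: Wₕ = 0.33805474; term = 0.33805474²·(1 − 0.18631429)·2150000/3673 = 54.431245.
Public: Wₕ = 0.32296454; term = 0.32296454²·(1 − 0.19640013)·8306000/3699 = 188.21626.
Private: Wₕ = 0.33898073; term = 0.33898073²·(1 − 0.05119385)·8373000/1012 = 902.04474.
Sum = 1144.6922.
SE = √(1144.6922) = 33.8333.

33.8333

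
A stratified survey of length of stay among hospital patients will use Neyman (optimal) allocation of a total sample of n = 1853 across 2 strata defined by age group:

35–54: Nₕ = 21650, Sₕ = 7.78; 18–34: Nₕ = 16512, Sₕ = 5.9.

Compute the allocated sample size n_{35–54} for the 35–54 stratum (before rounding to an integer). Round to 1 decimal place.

1174.0

Neyman allocation: nₕ = n·NₕSₕ / Σⱼ NⱼSⱼ.
Σ NⱼSⱼ = 21650·7.78 + 16512·5.9 = 265857.8.
n_{35–54} = 1853·21650·7.78 / 265857.8 = 1174.0.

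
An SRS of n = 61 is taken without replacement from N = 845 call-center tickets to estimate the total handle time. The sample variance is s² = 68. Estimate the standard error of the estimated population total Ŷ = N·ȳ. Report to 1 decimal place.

859.4

Var(Ŷ) = N²·Var(ȳ) = N²·(1 − n/N)·s²/n.
f = 61/845 = 0.07218935; Var(ȳ) = 0.92781065·68/61 = 1.0342807.
Var(Ŷ) = 845² · 1.0342807 = 738502.28.
SE(Ŷ) = √(738502.28) = 859.4.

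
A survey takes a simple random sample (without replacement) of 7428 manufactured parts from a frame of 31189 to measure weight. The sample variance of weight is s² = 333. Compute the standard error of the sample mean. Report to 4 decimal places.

0.1848

Under SRS without replacement, Var(ȳ) = (1 − f)·s²/n with f = n/N = 7428/31189 = 0.23816089.
Var(ȳ) = (1 − 0.23816089)·333/7428 = 0.76183911·0.044830372 = 0.03415353.
SE(ȳ) = √(0.03415353) = 0.1848.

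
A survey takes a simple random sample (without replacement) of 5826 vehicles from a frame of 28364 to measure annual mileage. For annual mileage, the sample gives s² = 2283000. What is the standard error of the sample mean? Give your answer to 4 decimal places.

Under SRS without replacement, Var(ȳ) = (1 − f)·s²/n with f = n/N = 5826/28364 = 0.20540121.
Var(ȳ) = (1 − 0.20540121)·2283000/5826 = 0.79459879·391.86406 = 311.3747.
SE(ȳ) = √(311.3747) = 17.6458.

17.6458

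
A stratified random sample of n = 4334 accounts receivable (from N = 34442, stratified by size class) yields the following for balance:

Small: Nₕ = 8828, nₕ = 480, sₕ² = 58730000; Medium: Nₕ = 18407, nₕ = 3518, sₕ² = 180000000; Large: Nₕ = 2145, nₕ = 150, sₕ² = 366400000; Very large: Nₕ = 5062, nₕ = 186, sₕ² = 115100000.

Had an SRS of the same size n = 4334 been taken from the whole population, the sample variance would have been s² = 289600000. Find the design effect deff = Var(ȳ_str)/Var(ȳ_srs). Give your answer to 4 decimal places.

0.7038

Var(ȳ_str) = Σ Wₕ²(1−fₕ)sₕ²/nₕ with Wₕ = Nₕ/34442:
  Small: (8828/34442)²·(1−480/8828)·58730000/480 = 7601.2813
  Medium: (18407/34442)²·(1−3518/18407)·180000000/3518 = 11820.844
  Large: (2145/34442)²·(1−150/2145)·366400000/150 = 8811.6589
  Very large: (5062/34442)²·(1−186/5062)·115100000/186 = 12875.719
  → Var(ȳ_str) = 41109.503.
Var(ȳ_srs) = (1 − 4334/34442)·289600000/4334 = 58412.15.
deff = 41109.503 / 58412.15 = 0.7038.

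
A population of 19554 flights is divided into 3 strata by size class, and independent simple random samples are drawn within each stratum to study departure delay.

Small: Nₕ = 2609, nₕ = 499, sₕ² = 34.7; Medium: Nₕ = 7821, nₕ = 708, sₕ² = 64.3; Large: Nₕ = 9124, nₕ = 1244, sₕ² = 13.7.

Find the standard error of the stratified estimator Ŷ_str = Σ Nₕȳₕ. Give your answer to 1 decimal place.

Var(Ŷ_str) = Σₕ Nₕ²(1 − fₕ)sₕ²/nₕ.
Small: 2609²·(1 − 499/2609)·34.7/499 = 382811.93.
Medium: 7821²·(1 − 708/7821)·64.3/708 = 5.0523428 × 10^6.
Large: 9124²·(1 − 1244/9124)·13.7/1244 = 791793.04.
Sum = 6.2269478 × 10^6.
SE = √(6.2269478 × 10^6) = 2495.4.

2495.4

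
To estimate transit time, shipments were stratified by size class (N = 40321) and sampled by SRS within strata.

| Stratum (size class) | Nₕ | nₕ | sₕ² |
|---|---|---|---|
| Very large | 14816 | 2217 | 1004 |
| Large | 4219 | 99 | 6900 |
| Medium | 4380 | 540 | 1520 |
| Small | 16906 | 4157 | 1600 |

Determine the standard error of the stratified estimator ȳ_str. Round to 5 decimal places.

Var(ȳ_str) = Σₕ Wₕ²(1 − fₕ)sₕ²/nₕ with Wₕ = Nₕ/N, N = 40321.
Very large: Wₕ = 0.36745120; term = 0.36745120²·(1 − 0.14963553)·1004/2217 = 0.051996304.
Large: Wₕ = 0.10463530; term = 0.10463530²·(1 − 0.02346528)·6900/99 = 0.74517461.
Medium: Wₕ = 0.10862826; term = 0.10862826²·(1 − 0.12328767)·1520/540 = 0.029120081.
Small: Wₕ = 0.41928524; term = 0.41928524²·(1 − 0.24588903)·1600/4157 = 0.051026333.
Sum = 0.87731733.
SE = √(0.87731733) = 0.93665.

0.93665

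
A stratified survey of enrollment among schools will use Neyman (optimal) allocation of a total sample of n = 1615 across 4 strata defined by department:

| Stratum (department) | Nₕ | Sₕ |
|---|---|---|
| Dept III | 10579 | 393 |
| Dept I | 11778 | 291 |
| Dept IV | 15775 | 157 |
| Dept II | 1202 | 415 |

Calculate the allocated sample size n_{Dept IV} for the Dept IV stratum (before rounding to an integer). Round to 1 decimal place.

Neyman allocation: nₕ = n·NₕSₕ / Σⱼ NⱼSⱼ.
Σ NⱼSⱼ = 10579·393 + 11778·291 + 15775·157 + 1202·415 = 1.056045 × 10^7.
n_{Dept IV} = 1615·15775·157 / (1.056045 × 10^7) = 378.8.

378.8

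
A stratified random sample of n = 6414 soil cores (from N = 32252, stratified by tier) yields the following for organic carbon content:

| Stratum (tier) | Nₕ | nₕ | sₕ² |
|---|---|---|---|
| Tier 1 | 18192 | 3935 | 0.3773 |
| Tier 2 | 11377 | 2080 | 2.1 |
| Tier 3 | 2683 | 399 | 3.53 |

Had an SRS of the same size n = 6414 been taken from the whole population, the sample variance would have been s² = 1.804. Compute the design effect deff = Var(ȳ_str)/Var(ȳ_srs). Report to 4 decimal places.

Var(ȳ_str) = Σ Wₕ²(1−fₕ)sₕ²/nₕ with Wₕ = Nₕ/32252:
  Tier 1: (18192/32252)²·(1−3935/18192)·0.3773/3935 = 2.3907676 × 10^-5
  Tier 2: (11377/32252)²·(1−2080/11377)·2.1/2080 = 1.0266283 × 10^-4
  Tier 3: (2683/32252)²·(1−399/2683)·3.53/399 = 5.2120105 × 10^-5
  → Var(ȳ_str) = 1.7869061 × 10^-4.
Var(ȳ_srs) = (1 − 6414/32252)·1.804/6414 = 2.2532523 × 10^-4.
deff = (1.7869061 × 10^-4) / (2.2532523 × 10^-4) = 0.7930.

0.7930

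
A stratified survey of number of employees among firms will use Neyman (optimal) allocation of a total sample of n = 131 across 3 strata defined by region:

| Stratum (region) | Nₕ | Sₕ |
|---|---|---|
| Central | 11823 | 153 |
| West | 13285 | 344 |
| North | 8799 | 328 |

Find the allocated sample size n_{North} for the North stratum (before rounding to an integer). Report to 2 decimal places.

40.81

Neyman allocation: nₕ = n·NₕSₕ / Σⱼ NⱼSⱼ.
Σ NⱼSⱼ = 11823·153 + 13285·344 + 8799·328 = 9.265031 × 10^6.
n_{North} = 131·8799·328 / (9.265031 × 10^6) = 40.81.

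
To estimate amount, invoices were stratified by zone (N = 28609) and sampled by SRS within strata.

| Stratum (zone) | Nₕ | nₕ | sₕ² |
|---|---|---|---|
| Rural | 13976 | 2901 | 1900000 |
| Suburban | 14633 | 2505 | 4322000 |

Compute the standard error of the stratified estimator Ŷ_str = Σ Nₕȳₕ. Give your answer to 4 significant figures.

638400

Var(Ŷ_str) = Σₕ Nₕ²(1 − fₕ)sₕ²/nₕ.
Rural: 13976²·(1 − 2901/13976)·1900000/2901 = 1.0137538 × 10^11.
Suburban: 14633²·(1 − 2505/14633)·4322000/2505 = 3.0619606 × 10^11.
Sum = 4.0757144 × 10^11.
SE = √(4.0757144 × 10^11) = 638400.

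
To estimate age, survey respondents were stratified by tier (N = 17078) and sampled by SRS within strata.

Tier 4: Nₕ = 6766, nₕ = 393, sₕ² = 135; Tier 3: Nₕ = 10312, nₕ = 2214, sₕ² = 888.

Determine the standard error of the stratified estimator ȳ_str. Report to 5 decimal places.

Var(ȳ_str) = Σₕ Wₕ²(1 − fₕ)sₕ²/nₕ with Wₕ = Nₕ/N, N = 17078.
Tier 4: Wₕ = 0.39618222; term = 0.39618222²·(1 − 0.05808454)·135/393 = 0.050785895.
Tier 3: Wₕ = 0.60381778; term = 0.60381778²·(1 − 0.21470132)·888/2214 = 0.11483704.
Sum = 0.16562294.
SE = √(0.16562294) = 0.40697.

0.40697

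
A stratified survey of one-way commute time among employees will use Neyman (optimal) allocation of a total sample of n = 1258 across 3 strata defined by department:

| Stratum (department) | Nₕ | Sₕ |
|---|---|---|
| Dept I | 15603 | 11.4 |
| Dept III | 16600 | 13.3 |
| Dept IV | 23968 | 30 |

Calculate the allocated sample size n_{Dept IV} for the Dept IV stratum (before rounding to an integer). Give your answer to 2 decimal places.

Neyman allocation: nₕ = n·NₕSₕ / Σⱼ NⱼSⱼ.
Σ NⱼSⱼ = 15603·11.4 + 16600·13.3 + 23968·30 = 1.1176942 × 10^6.
n_{Dept IV} = 1258·23968·30 / (1.1176942 × 10^6) = 809.30.

809.30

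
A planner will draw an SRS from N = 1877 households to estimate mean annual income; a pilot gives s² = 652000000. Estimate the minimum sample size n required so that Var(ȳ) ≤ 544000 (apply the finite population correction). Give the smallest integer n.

732

Without fpc, n₀ = s²/D = 652000000/544000 = 1198.5294.
With fpc, (1 − n/N)·s²/n ≤ D requires n ≥ n₀/(1 + n₀/N) = 1198.5294/(1 + 1198.5294/1877) = 731.4642.
Rounding up, n = 732.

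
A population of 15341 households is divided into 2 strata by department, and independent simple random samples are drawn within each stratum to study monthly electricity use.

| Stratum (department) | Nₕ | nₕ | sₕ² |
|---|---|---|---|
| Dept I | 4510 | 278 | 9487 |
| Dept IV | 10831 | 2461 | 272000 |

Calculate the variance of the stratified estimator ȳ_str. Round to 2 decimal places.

Var(ȳ_str) = Σₕ Wₕ²(1 − fₕ)sₕ²/nₕ with Wₕ = Nₕ/N, N = 15341.
Dept I: Wₕ = 0.29398344; term = 0.29398344²·(1 − 0.06164080)·9487/278 = 2.7675722.
Dept IV: Wₕ = 0.70601656; term = 0.70601656²·(1 − 0.22721817)·272000/2461 = 42.573952.
Sum = 45.341524.

45.34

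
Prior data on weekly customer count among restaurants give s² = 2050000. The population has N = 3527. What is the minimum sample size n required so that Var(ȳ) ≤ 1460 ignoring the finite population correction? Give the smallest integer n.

Without fpc, n₀ = s²/D = 2050000/1460 = 1404.1096.
Rounding up, n = 1405.

1405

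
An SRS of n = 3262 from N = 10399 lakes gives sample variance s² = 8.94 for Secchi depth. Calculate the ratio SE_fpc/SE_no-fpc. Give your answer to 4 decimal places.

0.8284

f = n/N = 3262/10399 = 0.31368401.
SE_no-fpc = √(s²/n) = 0.052351217; SE_fpc = √((1−f)s²/n) = 0.043369942.
Ratio = √(1−f) = 0.82844191.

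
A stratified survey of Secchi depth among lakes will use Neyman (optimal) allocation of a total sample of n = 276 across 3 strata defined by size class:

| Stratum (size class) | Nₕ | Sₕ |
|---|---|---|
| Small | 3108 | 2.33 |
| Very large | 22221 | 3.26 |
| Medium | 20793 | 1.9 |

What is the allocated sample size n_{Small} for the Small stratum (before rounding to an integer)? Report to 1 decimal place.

16.8

Neyman allocation: nₕ = n·NₕSₕ / Σⱼ NⱼSⱼ.
Σ NⱼSⱼ = 3108·2.33 + 22221·3.26 + 20793·1.9 = 119188.8.
n_{Small} = 276·3108·2.33 / 119188.8 = 16.8.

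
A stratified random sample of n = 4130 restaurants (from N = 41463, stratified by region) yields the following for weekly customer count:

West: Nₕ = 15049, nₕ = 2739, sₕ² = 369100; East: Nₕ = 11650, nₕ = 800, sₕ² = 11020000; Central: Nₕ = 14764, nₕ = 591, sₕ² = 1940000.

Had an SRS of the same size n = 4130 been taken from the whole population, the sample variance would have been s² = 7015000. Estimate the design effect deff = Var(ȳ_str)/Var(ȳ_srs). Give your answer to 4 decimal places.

0.9330

Var(ȳ_str) = Σ Wₕ²(1−fₕ)sₕ²/nₕ with Wₕ = Nₕ/41463:
  West: (15049/41463)²·(1−2739/15049)·369100/2739 = 14.520991
  East: (11650/41463)²·(1−800/11650)·11020000/800 = 1012.805
  Central: (14764/41463)²·(1−591/14764)·1940000/591 = 399.53849
  → Var(ȳ_str) = 1426.8645.
Var(ȳ_srs) = (1 − 4130/41463)·7015000/4130 = 1529.3602.
deff = 1426.8645 / 1529.3602 = 0.9330.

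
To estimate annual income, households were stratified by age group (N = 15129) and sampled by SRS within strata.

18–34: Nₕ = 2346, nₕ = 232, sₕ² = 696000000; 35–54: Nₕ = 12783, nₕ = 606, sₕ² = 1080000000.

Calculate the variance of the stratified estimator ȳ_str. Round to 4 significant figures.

1.277 × 10^6

Var(ȳ_str) = Σₕ Wₕ²(1 − fₕ)sₕ²/nₕ with Wₕ = Nₕ/N, N = 15129.
18–34: Wₕ = 0.15506643; term = 0.15506643²·(1 − 0.09889173)·696000000/232 = 65003.06.
35–54: Wₕ = 0.84493357; term = 0.84493357²·(1 − 0.04740671)·1080000000/606 = 1.2120032 × 10^6.
Sum = 1.2770063 × 10^6.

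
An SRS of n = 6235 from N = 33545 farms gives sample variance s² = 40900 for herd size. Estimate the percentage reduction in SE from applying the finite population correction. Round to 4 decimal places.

9.7708

f = n/N = 6235/33545 = 0.18586973.
SE_no-fpc = √(s²/n) = 2.5611996; SE_fpc = √((1−f)s²/n) = 2.3109491.
Ratio = √(1−f) = 0.90229168. Reduction = 100·(1 − 0.90229168) = 9.7708%.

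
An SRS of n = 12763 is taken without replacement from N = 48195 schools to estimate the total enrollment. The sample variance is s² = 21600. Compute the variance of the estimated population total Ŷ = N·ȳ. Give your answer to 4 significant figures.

Var(Ŷ) = N²·Var(ȳ) = N²·(1 − n/N)·s²/n.
f = 12763/48195 = 0.26482000; Var(ȳ) = 0.73518000·21600/12763 = 1.2442128.
Var(Ŷ) = 48195² · 1.2442128 = 2.8900053 × 10^9.

2.890 × 10^9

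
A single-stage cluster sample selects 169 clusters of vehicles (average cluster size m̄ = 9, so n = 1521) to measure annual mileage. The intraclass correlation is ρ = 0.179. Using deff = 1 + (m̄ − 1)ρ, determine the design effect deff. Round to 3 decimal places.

2.432

deff = 1 + (9 − 1)·0.179 = 1 + 1.432 = 2.432.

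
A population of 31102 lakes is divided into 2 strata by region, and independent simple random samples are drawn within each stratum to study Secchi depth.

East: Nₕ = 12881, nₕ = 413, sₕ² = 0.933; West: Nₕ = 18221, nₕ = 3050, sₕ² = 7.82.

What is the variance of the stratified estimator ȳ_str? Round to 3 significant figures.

Var(ȳ_str) = Σₕ Wₕ²(1 − fₕ)sₕ²/nₕ with Wₕ = Nₕ/N, N = 31102.
East: Wₕ = 0.41415343; term = 0.41415343²·(1 − 0.03206273)·0.933/413 = 3.750605 × 10^-4.
West: Wₕ = 0.58584657; term = 0.58584657²·(1 − 0.16738928)·7.82/3050 = 7.3268398 × 10^-4.
Sum = 0.0011077445.

0.00111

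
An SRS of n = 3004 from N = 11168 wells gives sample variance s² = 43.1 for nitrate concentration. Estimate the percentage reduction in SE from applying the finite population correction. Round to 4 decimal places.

f = n/N = 3004/11168 = 0.26898281.
SE_no-fpc = √(s²/n) = 0.1197812; SE_fpc = √((1−f)s²/n) = 0.10241238.
Ratio = √(1−f) = 0.85499543. Reduction = 100·(1 − 0.85499543) = 14.5005%.

14.5005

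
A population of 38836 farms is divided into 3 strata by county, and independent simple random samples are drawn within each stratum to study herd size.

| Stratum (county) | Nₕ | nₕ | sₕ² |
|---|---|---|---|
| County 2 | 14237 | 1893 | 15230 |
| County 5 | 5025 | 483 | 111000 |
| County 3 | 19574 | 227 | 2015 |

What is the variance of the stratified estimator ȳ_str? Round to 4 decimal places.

6.6440

Var(ȳ_str) = Σₕ Wₕ²(1 − fₕ)sₕ²/nₕ with Wₕ = Nₕ/N, N = 38836.
County 2: Wₕ = 0.36659285; term = 0.36659285²·(1 − 0.13296341)·15230/1893 = 0.93746422.
County 5: Wₕ = 0.12939026; term = 0.12939026²·(1 − 0.09611940)·111000/483 = 3.4776835.
County 3: Wₕ = 0.50401689; term = 0.50401689²·(1 − 0.01159702)·2015/227 = 2.2288119.
Sum = 6.6439596.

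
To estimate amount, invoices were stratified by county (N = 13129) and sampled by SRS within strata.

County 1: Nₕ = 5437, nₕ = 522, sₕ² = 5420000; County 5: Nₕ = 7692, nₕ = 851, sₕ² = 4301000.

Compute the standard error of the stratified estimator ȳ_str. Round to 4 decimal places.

56.1481

Var(ȳ_str) = Σₕ Wₕ²(1 − fₕ)sₕ²/nₕ with Wₕ = Nₕ/N, N = 13129.
County 1: Wₕ = 0.41412141; term = 0.41412141²·(1 − 0.09600883)·5420000/522 = 1609.7126.
County 5: Wₕ = 0.58587859; term = 0.58587859²·(1 − 0.11063443)·4301000/851 = 1542.8917.
Sum = 3152.6043.
SE = √(3152.6043) = 56.1481.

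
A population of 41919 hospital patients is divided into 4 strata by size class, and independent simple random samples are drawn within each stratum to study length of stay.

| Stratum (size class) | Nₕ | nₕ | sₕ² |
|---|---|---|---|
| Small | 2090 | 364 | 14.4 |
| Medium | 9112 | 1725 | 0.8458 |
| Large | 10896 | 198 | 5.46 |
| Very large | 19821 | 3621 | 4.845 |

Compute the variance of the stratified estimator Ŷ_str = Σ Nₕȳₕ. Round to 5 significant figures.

3.8197 × 10^6

Var(Ŷ_str) = Σₕ Nₕ²(1 − fₕ)sₕ²/nₕ.
Small: 2090²·(1 − 364/2090)·14.4/364 = 142707.96.
Medium: 9112²·(1 − 1725/9112)·0.8458/1725 = 33003.53.
Large: 10896²·(1 − 198/10896)·5.46/198 = 3.2143794 × 10^6.
Very large: 19821²·(1 − 3621/19821)·4.845/3621 = 429641.11.
Sum = 3.819732 × 10^6.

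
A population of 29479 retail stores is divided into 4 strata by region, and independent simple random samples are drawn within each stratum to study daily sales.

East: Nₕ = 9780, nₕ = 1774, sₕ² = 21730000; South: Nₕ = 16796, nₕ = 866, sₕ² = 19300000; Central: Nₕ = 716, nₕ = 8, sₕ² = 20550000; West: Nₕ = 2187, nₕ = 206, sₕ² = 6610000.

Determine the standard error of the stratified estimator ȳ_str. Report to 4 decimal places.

Var(ȳ_str) = Σₕ Wₕ²(1 − fₕ)sₕ²/nₕ with Wₕ = Nₕ/N, N = 29479.
East: Wₕ = 0.33176159; term = 0.33176159²·(1 − 0.18139059)·21730000/1774 = 1103.6594.
South: Wₕ = 0.56976153; term = 0.56976153²·(1 − 0.05155990)·19300000/866 = 6861.7606.
Central: Wₕ = 0.02428848; term = 0.02428848²·(1 − 0.01117318)·20550000/8 = 1498.4513.
West: Wₕ = 0.07418841; term = 0.07418841²·(1 − 0.09419296)·6610000/206 = 159.97127.
Sum = 9623.8426.
SE = √(9623.8426) = 98.1012.

98.1012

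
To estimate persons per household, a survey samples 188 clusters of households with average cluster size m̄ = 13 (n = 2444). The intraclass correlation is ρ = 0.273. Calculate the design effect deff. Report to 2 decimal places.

deff = 1 + (13 − 1)·0.273 = 1 + 3.276 = 4.276.

4.28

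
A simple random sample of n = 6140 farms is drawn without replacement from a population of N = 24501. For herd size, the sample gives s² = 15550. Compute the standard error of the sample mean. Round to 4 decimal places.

Under SRS without replacement, Var(ȳ) = (1 − f)·s²/n with f = n/N = 6140/24501 = 0.25060202.
Var(ȳ) = (1 − 0.25060202)·15550/6140 = 0.74939798·2.5325733 = 1.8979053.
SE(ȳ) = √(1.8979053) = 1.3776.

1.3776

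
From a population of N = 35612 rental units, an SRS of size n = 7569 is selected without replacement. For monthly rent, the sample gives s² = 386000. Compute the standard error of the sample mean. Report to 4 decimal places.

6.3371

Under SRS without replacement, Var(ȳ) = (1 − f)·s²/n with f = n/N = 7569/35612 = 0.21254072.
Var(ȳ) = (1 − 0.21254072)·386000/7569 = 0.78745928·50.99749 = 40.158447.
SE(ȳ) = √(40.158447) = 6.3371.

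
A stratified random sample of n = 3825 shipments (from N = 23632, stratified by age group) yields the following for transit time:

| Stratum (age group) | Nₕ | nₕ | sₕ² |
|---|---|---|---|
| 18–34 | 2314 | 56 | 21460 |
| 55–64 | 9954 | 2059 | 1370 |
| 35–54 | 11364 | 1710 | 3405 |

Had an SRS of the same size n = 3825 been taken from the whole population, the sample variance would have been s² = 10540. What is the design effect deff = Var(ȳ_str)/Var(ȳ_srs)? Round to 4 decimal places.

1.7623

Var(ȳ_str) = Σ Wₕ²(1−fₕ)sₕ²/nₕ with Wₕ = Nₕ/23632:
  18–34: (2314/23632)²·(1−56/2314)·21460/56 = 3.5853209
  55–64: (9954/23632)²·(1−2059/9954)·1370/2059 = 0.093629571
  35–54: (11364/23632)²·(1−1710/11364)·3405/1710 = 0.39116372
  → Var(ȳ_str) = 4.0701142.
Var(ȳ_srs) = (1 − 3825/23632)·10540/3825 = 2.3095501.
deff = 4.0701142 / 2.3095501 = 1.7623.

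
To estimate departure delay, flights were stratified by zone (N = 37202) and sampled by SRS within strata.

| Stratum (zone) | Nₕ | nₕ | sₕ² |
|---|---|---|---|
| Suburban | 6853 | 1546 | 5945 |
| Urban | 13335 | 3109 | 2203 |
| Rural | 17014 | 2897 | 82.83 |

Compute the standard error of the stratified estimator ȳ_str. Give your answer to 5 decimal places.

Var(ȳ_str) = Σₕ Wₕ²(1 − fₕ)sₕ²/nₕ with Wₕ = Nₕ/N, N = 37202.
Suburban: Wₕ = 0.18421053; term = 0.18421053²·(1 − 0.22559463)·5945/1546 = 0.10105077.
Urban: Wₕ = 0.35844847; term = 0.35844847²·(1 − 0.23314586)·2203/3109 = 0.069816811.
Rural: Wₕ = 0.45734100; term = 0.45734100²·(1 − 0.17027154)·82.83/2897 = 0.0049619848.
Sum = 0.17582957.
SE = √(0.17582957) = 0.41932.

0.41932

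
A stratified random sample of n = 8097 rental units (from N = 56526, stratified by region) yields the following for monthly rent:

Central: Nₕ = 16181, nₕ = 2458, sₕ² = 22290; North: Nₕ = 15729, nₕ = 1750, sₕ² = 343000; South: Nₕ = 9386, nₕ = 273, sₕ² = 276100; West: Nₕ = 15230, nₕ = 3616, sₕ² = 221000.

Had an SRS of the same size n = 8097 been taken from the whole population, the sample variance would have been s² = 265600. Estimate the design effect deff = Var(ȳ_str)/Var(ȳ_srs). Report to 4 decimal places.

1.5861

Var(ȳ_str) = Σ Wₕ²(1−fₕ)sₕ²/nₕ with Wₕ = Nₕ/56526:
  Central: (16181/56526)²·(1−2458/16181)·22290/2458 = 0.63021118
  North: (15729/56526)²·(1−1750/15729)·343000/1750 = 13.487665
  South: (9386/56526)²·(1−273/9386)·276100/273 = 27.073797
  West: (15230/56526)²·(1−3616/15230)·221000/3616 = 3.3833667
  → Var(ȳ_str) = 44.57504.
Var(ȳ_srs) = (1 − 8097/56526)·265600/8097 = 28.10355.
deff = 44.57504 / 28.10355 = 1.5861.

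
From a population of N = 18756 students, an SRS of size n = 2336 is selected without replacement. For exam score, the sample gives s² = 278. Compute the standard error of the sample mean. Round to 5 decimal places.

Under SRS without replacement, Var(ȳ) = (1 − f)·s²/n with f = n/N = 2336/18756 = 0.12454681.
Var(ȳ) = (1 − 0.12454681)·278/2336 = 0.87545319·0.11900685 = 0.10418493.
SE(ȳ) = √(0.10418493) = 0.32278.

0.32278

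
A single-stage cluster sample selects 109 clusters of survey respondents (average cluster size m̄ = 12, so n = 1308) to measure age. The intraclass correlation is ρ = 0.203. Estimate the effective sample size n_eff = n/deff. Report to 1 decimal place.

404.6

deff = 1 + (12 − 1)·0.203 = 1 + 2.233 = 3.233.
n_eff = 1308 / 3.233 = 404.6.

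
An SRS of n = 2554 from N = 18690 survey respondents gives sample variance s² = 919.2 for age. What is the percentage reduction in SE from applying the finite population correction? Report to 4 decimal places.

7.0834

f = n/N = 2554/18690 = 0.13665062.
SE_no-fpc = √(s²/n) = 0.59992169; SE_fpc = √((1−f)s²/n) = 0.55742681.
Ratio = √(1−f) = 0.92916596. Reduction = 100·(1 − 0.92916596) = 7.0834%.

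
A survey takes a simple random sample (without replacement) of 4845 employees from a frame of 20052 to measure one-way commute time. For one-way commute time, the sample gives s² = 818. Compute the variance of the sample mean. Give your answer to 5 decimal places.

Under SRS without replacement, Var(ȳ) = (1 − f)·s²/n with f = n/N = 4845/20052 = 0.24162178.
Var(ȳ) = (1 − 0.24162178)·818/4845 = 0.75837822·0.16883385 = 0.12803991.

0.12804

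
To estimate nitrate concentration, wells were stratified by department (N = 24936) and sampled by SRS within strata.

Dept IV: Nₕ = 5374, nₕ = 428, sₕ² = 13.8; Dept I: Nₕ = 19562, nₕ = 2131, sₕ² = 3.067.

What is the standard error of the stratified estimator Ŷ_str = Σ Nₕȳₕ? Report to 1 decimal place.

Var(Ŷ_str) = Σₕ Nₕ²(1 − fₕ)sₕ²/nₕ.
Dept IV: 5374²·(1 − 428/5374)·13.8/428 = 857012.37.
Dept I: 19562²·(1 − 2131/19562)·3.067/2131 = 490756.3.
Sum = 1.3477687 × 10^6.
SE = √(1.3477687 × 10^6) = 1160.9.

1160.9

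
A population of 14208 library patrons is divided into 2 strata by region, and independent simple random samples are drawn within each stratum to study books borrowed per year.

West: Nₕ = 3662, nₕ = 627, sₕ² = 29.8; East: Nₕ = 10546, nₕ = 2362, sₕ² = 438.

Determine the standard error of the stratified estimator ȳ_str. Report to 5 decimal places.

0.28618

Var(ȳ_str) = Σₕ Wₕ²(1 − fₕ)sₕ²/nₕ with Wₕ = Nₕ/N, N = 14208.
West: Wₕ = 0.25774212; term = 0.25774212²·(1 − 0.17121791)·29.8/627 = 0.0026167357.
East: Wₕ = 0.74225788; term = 0.74225788²·(1 − 0.22397117)·438/2362 = 0.079283298.
Sum = 0.081900034.
SE = √(0.081900034) = 0.28618.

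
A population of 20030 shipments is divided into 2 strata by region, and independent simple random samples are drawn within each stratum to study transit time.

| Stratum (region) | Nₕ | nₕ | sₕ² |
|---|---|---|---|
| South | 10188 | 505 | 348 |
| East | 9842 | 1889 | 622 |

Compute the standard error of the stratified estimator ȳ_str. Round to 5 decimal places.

0.48341

Var(ȳ_str) = Σₕ Wₕ²(1 − fₕ)sₕ²/nₕ with Wₕ = Nₕ/N, N = 20030.
South: Wₕ = 0.50863704; term = 0.50863704²·(1 − 0.04956812)·348/505 = 0.16944347.
East: Wₕ = 0.49136296; term = 0.49136296²·(1 − 0.19193253)·622/1889 = 0.06424079.
Sum = 0.23368426.
SE = √(0.23368426) = 0.48341.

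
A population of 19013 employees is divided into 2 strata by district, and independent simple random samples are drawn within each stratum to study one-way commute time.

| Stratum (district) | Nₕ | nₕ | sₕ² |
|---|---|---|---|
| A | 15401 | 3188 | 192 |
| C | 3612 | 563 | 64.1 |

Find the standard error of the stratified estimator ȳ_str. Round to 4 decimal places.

0.1866

Var(ȳ_str) = Σₕ Wₕ²(1 − fₕ)sₕ²/nₕ with Wₕ = Nₕ/N, N = 19013.
A: Wₕ = 0.81002472; term = 0.81002472²·(1 − 0.20699955)·192/3188 = 0.031336674.
C: Wₕ = 0.18997528; term = 0.18997528²·(1 − 0.15586932)·64.1/563 = 0.0034685943.
Sum = 0.034805268.
SE = √(0.034805268) = 0.1866.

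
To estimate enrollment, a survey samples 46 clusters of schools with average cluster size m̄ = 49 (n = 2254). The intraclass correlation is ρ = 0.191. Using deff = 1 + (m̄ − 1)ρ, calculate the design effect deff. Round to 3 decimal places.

deff = 1 + (49 − 1)·0.191 = 1 + 9.168 = 10.168.

10.168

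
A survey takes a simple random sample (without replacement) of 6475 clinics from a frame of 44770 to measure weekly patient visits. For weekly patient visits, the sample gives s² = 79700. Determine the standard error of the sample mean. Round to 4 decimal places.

3.2448

Under SRS without replacement, Var(ȳ) = (1 − f)·s²/n with f = n/N = 6475/44770 = 0.14462810.
Var(ȳ) = (1 − 0.14462810)·79700/6475 = 0.85537190·12.30888 = 10.52867.
SE(ȳ) = √(10.52867) = 3.2448.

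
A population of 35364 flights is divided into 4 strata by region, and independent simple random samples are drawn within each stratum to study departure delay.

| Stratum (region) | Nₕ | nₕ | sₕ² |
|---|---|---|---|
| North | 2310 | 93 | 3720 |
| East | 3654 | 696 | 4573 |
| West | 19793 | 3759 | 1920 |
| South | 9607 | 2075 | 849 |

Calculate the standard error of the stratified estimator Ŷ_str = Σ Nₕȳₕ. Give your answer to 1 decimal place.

21623.4

Var(Ŷ_str) = Σₕ Nₕ²(1 − fₕ)sₕ²/nₕ.
North: 2310²·(1 − 93/2310)·3720/93 = 2.048508 × 10^8.
East: 3654²·(1 − 696/3654)·4573/696 = 7.1016404 × 10^7.
West: 19793²·(1 − 3759/19793)·1920/3759 = 1.6209977 × 10^8.
South: 9607²·(1 − 2075/9607)·849/2075 = 2.9606542 × 10^7.
Sum = 4.6757352 × 10^8.
SE = √(4.6757352 × 10^8) = 21623.4.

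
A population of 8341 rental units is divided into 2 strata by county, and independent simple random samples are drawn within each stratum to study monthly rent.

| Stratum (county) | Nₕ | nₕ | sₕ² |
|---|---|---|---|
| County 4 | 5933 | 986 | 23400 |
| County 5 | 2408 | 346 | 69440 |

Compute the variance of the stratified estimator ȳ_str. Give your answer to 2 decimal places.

24.34

Var(ȳ_str) = Σₕ Wₕ²(1 − fₕ)sₕ²/nₕ with Wₕ = Nₕ/N, N = 8341.
County 4: Wₕ = 0.71130560; term = 0.71130560²·(1 − 0.16618911)·23400/986 = 10.011957.
County 5: Wₕ = 0.28869440; term = 0.28869440²·(1 − 0.14368771)·69440/346 = 14.323281.
Sum = 24.335238.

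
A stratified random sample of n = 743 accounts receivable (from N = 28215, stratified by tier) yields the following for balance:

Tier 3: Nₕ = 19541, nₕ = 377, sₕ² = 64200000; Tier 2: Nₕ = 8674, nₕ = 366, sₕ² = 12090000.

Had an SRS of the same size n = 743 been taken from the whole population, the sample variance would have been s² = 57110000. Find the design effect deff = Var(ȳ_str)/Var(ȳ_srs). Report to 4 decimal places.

Var(ȳ_str) = Σ Wₕ²(1−fₕ)sₕ²/nₕ with Wₕ = Nₕ/28215:
  Tier 3: (19541/28215)²·(1−377/19541)·64200000/377 = 80106.271
  Tier 2: (8674/28215)²·(1−366/8674)·12090000/366 = 2990.2053
  → Var(ȳ_str) = 83096.476.
Var(ȳ_srs) = (1 − 743/28215)·57110000/743 = 74839.964.
deff = 83096.476 / 74839.964 = 1.1103.

1.1103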